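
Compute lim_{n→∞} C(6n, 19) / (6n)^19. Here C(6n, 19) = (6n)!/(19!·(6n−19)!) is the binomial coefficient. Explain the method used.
lim = 1/19! = 1/121645100408832000

With N = 6n → ∞: C(N, 19) / N^19 = [N(N−1)…(N−18)] / (19! · N^19) = (1/19!) · 1 · (1 − 1/(6n)) · … · (1 − 18/(6n)). Each factor → 1 as N → ∞, so the limit is 1/19! = 1/121645100408832000.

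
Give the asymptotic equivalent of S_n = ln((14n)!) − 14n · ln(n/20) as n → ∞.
S_n ~ 14n · (ln 280 − 1) + O(ln n)

Stirling: ln((14n)!) = 14n ln(14n) − 14n + O(ln n).
  S_n = 14n ln(14n) − 14n − 14n ln(n/20) + O(ln n)
      = 14n ln(14n) − 14n ln n + 14n ln 20 − 14n + O(ln n)
      = 14n ln 14 + 14n ln 20 − 14n + O(ln n)
      = 14n (ln 280 − 1) + O(ln n).
Numerically ln(280) − 1 ≈ 4.6348.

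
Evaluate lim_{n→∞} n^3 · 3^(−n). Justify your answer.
lim = 0

Exponentials with base > 1 dominate every fixed polynomial: for any fixed c, n^c / 3^n → 0 as n → ∞ (e.g. by the ratio test, or by writing 3^n = e^(n ln 3) and noting e^(n ln 3) / n^c → ∞). Hence n^3 · 3^(−n) = n^3 / 3^n → 0.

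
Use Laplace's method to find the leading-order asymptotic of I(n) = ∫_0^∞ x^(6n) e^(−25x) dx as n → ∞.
I(n) ~ (sqrt(2π·6n) / 25) · (6n/(25e))^(6n)

Write the integrand as exp(6n ln x − 25x) and set f(x) = 6n ln x − 25x. Then f'(x) = 6n/x − 25 = 0 at x* = 6n/25, and f''(x*) = −6n/x*^2 = −25^2/(6n). Laplace's method (interior maximum) gives
  I(n) ~ e^(f(x*)) · sqrt(2π / |f''(x*)|)
        = exp(6n ln(6n/25) − 6n) · sqrt(2π · 6n / 25^2)
        = (6n/25)^(6n) e^(−6n) · sqrt(2π·6n) / 25
        = (sqrt(2π·6n) / 25) · (6n/(25e))^(6n).
This matches Γ(6n+1)/25^(6n+1) with Stirling applied to Γ.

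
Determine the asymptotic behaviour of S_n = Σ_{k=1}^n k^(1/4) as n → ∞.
S_n ~ (4/5) · n^(5/4)

Integral comparison: Σ_{k=1}^n k^(1/4) = ∫_0^n x^(1/4) dx + O(n^(1/4)). The integral is n^(1 + 1/4) / (1 + 1/4) = n^((1+4)/4) / ((1+4)/4) = (4/5) · n^(5/4).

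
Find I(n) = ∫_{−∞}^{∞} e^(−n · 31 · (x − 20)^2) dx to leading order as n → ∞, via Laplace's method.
I(n) = sqrt(π/(31n))

Here φ(x) = 31 · (x − 20)^2 has its unique minimum at x* = 20 with φ(x*) = 0 and φ''(x*) = 62. Laplace's method gives
  I(n) ~ e^(−n φ(x*)) · sqrt(2π / (n · φ''(x*))) = sqrt(2π / (62n)) = sqrt(π/(31n)).
This is exact: substituting u = (x − 20)·sqrt(31n) gives I(n) = (1/sqrt(31n)) ∫_{−∞}^{∞} e^(−u^2) du = sqrt(π/(31n)).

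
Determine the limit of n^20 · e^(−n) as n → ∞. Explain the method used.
lim = 0

Exponentials with base > 1 dominate every fixed polynomial: for any fixed c, n^c / e^n → 0 as n → ∞ (e.g. by the ratio test, or since e^n grows faster than any power of n). Hence n^20 · e^(−n) = n^20 / e^n → 0.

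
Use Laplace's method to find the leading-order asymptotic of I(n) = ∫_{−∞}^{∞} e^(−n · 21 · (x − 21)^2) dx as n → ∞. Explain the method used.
I(n) = sqrt(π/(21n))

Here φ(x) = 21 · (x − 21)^2 has its unique minimum at x* = 21 with φ(x*) = 0 and φ''(x*) = 42. Laplace's method gives
  I(n) ~ e^(−n φ(x*)) · sqrt(2π / (n · φ''(x*))) = sqrt(2π / (42n)) = sqrt(π/(21n)).
This is exact: substituting u = (x − 21)·sqrt(21n) gives I(n) = (1/sqrt(21n)) ∫_{−∞}^{∞} e^(−u^2) du = sqrt(π/(21n)).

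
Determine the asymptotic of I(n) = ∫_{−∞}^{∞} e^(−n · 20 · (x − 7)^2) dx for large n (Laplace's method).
I(n) = sqrt(π/(20n))

Here φ(x) = 20 · (x − 7)^2 has its unique minimum at x* = 7 with φ(x*) = 0 and φ''(x*) = 40. Laplace's method gives
  I(n) ~ e^(−n φ(x*)) · sqrt(2π / (n · φ''(x*))) = sqrt(2π / (40n)) = sqrt(π/(20n)).
This is exact: substituting u = (x − 7)·sqrt(20n) gives I(n) = (1/sqrt(20n)) ∫_{−∞}^{∞} e^(−u^2) du = sqrt(π/(20n)).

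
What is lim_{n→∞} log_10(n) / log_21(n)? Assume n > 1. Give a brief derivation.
lim = ln(21) / ln(10) = log_10(21)

Change of base: log_10(n) = ln n / ln 10 and log_21(n) = ln n / ln 21. The ratio is (ln n / ln 10) · (ln 21 / ln n) = ln 21 / ln 10, a constant independent of n. So the limit is ln 21 / ln 10 = log_10(21).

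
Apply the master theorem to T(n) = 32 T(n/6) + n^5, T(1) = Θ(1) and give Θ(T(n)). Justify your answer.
T(n) = Θ(n^5)

log_6 32 ≈ 1.934. f(n) = n^5 dominates n^(log_6 32) since 5 > 1.934, and the regularity condition a·f(n/b) = 32·(n/6)^5 = (32/7776)·n^5 ≤ c·f(n) holds with c = 32/7776 ≈ 0.00412 < 1. So this is Case 3: T(n) = Θ(f(n)) = Θ(n^5).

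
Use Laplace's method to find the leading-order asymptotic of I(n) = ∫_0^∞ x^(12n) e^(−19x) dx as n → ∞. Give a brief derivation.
I(n) ~ (sqrt(2π·12n) / 19) · (12n/(19e))^(12n)

Write the integrand as exp(12n ln x − 19x) and set f(x) = 12n ln x − 19x. Then f'(x) = 12n/x − 19 = 0 at x* = 12n/19, and f''(x*) = −12n/x*^2 = −19^2/(12n). Laplace's method (interior maximum) gives
  I(n) ~ e^(f(x*)) · sqrt(2π / |f''(x*)|)
        = exp(12n ln(12n/19) − 12n) · sqrt(2π · 12n / 19^2)
        = (12n/19)^(12n) e^(−12n) · sqrt(2π·12n) / 19
        = (sqrt(2π·12n) / 19) · (12n/(19e))^(12n).
This matches Γ(12n+1)/19^(12n+1) with Stirling applied to Γ.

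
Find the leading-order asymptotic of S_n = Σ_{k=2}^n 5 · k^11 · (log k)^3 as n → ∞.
S_n ~ 5 · n^12 · (log n)^3 / 12

By integral comparison, S_n = ∫_1^n 5 · x^11 · (log x)^3 dx + O(n^11 · (log n)^3). For the integral, the leading term of ∫_1^n x^11 (log x)^3 dx is n^12/12 · (log n)^3 (by repeated integration by parts; each step lowers the log-exponent and produces a relatively O(1/log n) correction). Hence S_n ~ 5 · n^12 · (log n)^3 / 12.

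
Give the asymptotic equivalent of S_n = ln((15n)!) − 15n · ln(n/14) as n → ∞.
S_n ~ 15n · (ln 210 − 1) + O(ln n)

Stirling: ln((15n)!) = 15n ln(15n) − 15n + O(ln n).
  S_n = 15n ln(15n) − 15n − 15n ln(n/14) + O(ln n)
      = 15n ln(15n) − 15n ln n + 15n ln 14 − 15n + O(ln n)
      = 15n ln 15 + 15n ln 14 − 15n + O(ln n)
      = 15n (ln 210 − 1) + O(ln n).
Numerically ln(210) − 1 ≈ 4.3471.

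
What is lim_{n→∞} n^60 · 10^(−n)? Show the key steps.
lim = 0

Exponentials with base > 1 dominate every fixed polynomial: for any fixed c, n^c / 10^n → 0 as n → ∞ (e.g. by the ratio test, or by writing 10^n = e^(n ln 10) and noting e^(n ln 10) / n^c → ∞). Hence n^60 · 10^(−n) = n^60 / 10^n → 0.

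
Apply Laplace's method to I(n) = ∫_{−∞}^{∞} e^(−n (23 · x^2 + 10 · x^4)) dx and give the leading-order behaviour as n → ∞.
I(n) ~ sqrt(π/(23n))

φ(x) = 23 · x^2 + 10 · x^4 has its unique global minimum at x* = 0 (since φ'(x) = 46x + 40x^3 = 0 only at x = 0 for real x with both coefficients positive, and φ → ∞ as |x| → ∞). At x* = 0, φ(0) = 0 and φ''(0) = 46. Laplace's method then gives
  I(n) ~ sqrt(2π / (n · φ''(0))) · e^(−n φ(0)) = sqrt(2π / (46n)) = sqrt(π/(23n)).
The 10 · x^4 term contributes only at subleading order (an O(1/n) relative correction).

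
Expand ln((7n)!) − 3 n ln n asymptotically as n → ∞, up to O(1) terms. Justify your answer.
ln((7n)!) − 3 n ln n = 4 n ln n + 7(ln 7 − 1) n + (1/2) ln(2π·7n) + O(1/n)

Stirling: ln((7n)!) = 7n ln(7n) − 7n + (1/2) ln(2π·7n) + O(1/n).
Expand 7n ln(7n) = 7n (ln n + ln 7) = 7n ln n + 7n ln 7.
Subtract 3n ln n: leading term is (7 − 3) n ln n = 4 n ln n. The next term is 7n ln 7 − 7n = 7(ln 7 − 1) n. Then the (1/2) ln(2π·7n) correction.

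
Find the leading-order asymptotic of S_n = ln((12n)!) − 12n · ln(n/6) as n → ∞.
S_n ~ 12n · (ln 72 − 1) + O(ln n)

Stirling: ln((12n)!) = 12n ln(12n) − 12n + O(ln n).
  S_n = 12n ln(12n) − 12n − 12n ln(n/6) + O(ln n)
      = 12n ln(12n) − 12n ln n + 12n ln 6 − 12n + O(ln n)
      = 12n ln 12 + 12n ln 6 − 12n + O(ln n)
      = 12n (ln 72 − 1) + O(ln n).
Numerically ln(72) − 1 ≈ 3.2767.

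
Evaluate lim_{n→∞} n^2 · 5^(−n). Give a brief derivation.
lim = 0

Exponentials with base > 1 dominate every fixed polynomial: for any fixed c, n^c / 5^n → 0 as n → ∞ (e.g. by the ratio test, or by writing 5^n = e^(n ln 5) and noting e^(n ln 5) / n^c → ∞). Hence n^2 · 5^(−n) = n^2 / 5^n → 0.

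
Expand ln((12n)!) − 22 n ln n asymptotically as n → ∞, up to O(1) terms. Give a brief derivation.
ln((12n)!) − 22 n ln n = −10 n ln n + 12(ln 12 − 1) n + (1/2) ln(2π·12n) + O(1/n)

Stirling: ln((12n)!) = 12n ln(12n) − 12n + (1/2) ln(2π·12n) + O(1/n).
Expand 12n ln(12n) = 12n (ln n + ln 12) = 12n ln n + 12n ln 12.
Subtract 22n ln n: leading term is (12 − 22) n ln n = −10 n ln n. The next term is 12n ln 12 − 12n = 12(ln 12 − 1) n. Then the (1/2) ln(2π·12n) correction.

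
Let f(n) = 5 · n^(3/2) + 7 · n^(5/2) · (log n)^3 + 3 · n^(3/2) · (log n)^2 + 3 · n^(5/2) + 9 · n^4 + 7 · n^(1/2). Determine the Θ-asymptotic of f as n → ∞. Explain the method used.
f(n) ∈ Θ(n^4)

Compare the terms by growth order. For large n, n^a · (log n)^b dominates n^a' · (log n)^b' iff a > a', or (a = a' and b > b'). Ranking the 6 terms shows the dominant one is 9 · n^4. Hence f(n) ∈ Θ(n^4).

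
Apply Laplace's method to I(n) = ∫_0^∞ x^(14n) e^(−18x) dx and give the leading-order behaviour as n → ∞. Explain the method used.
I(n) ~ (sqrt(2π·14n) / 18) · (14n/(18e))^(14n)

Write the integrand as exp(14n ln x − 18x) and set f(x) = 14n ln x − 18x. Then f'(x) = 14n/x − 18 = 0 at x* = 14n/18, and f''(x*) = −14n/x*^2 = −18^2/(14n). Laplace's method (interior maximum) gives
  I(n) ~ e^(f(x*)) · sqrt(2π / |f''(x*)|)
        = exp(14n ln(14n/18) − 14n) · sqrt(2π · 14n / 18^2)
        = (14n/18)^(14n) e^(−14n) · sqrt(2π·14n) / 18
        = (sqrt(2π·14n) / 18) · (14n/(18e))^(14n).
This matches Γ(14n+1)/18^(14n+1) with Stirling applied to Γ.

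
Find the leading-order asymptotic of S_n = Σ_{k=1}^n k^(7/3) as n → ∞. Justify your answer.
S_n ~ (3/10) · n^(10/3)

Integral comparison: Σ_{k=1}^n k^(7/3) = ∫_0^n x^(7/3) dx + O(n^(7/3)). The integral is n^(1 + 7/3) / (1 + 7/3) = n^((7+3)/3) / ((7+3)/3) = (3/10) · n^(10/3).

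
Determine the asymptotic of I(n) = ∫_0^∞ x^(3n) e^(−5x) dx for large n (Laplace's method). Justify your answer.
I(n) ~ (sqrt(2π·3n) / 5) · (3n/(5e))^(3n)

Write the integrand as exp(3n ln x − 5x) and set f(x) = 3n ln x − 5x. Then f'(x) = 3n/x − 5 = 0 at x* = 3n/5, and f''(x*) = −3n/x*^2 = −5^2/(3n). Laplace's method (interior maximum) gives
  I(n) ~ e^(f(x*)) · sqrt(2π / |f''(x*)|)
        = exp(3n ln(3n/5) − 3n) · sqrt(2π · 3n / 5^2)
        = (3n/5)^(3n) e^(−3n) · sqrt(2π·3n) / 5
        = (sqrt(2π·3n) / 5) · (3n/(5e))^(3n).
This matches Γ(3n+1)/5^(3n+1) with Stirling applied to Γ.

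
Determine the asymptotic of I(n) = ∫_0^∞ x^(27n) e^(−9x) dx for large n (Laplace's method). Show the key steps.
I(n) ~ (sqrt(2π·27n) / 9) · (27n/(9e))^(27n)

Write the integrand as exp(27n ln x − 9x) and set f(x) = 27n ln x − 9x. Then f'(x) = 27n/x − 9 = 0 at x* = 27n/9, and f''(x*) = −27n/x*^2 = −9^2/(27n). Laplace's method (interior maximum) gives
  I(n) ~ e^(f(x*)) · sqrt(2π / |f''(x*)|)
        = exp(27n ln(27n/9) − 27n) · sqrt(2π · 27n / 9^2)
        = (27n/9)^(27n) e^(−27n) · sqrt(2π·27n) / 9
        = (sqrt(2π·27n) / 9) · (27n/(9e))^(27n).
This matches Γ(27n+1)/9^(27n+1) with Stirling applied to Γ.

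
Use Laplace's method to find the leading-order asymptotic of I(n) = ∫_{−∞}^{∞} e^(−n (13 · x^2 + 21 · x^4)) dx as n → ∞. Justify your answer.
I(n) ~ sqrt(π/(13n))

φ(x) = 13 · x^2 + 21 · x^4 has its unique global minimum at x* = 0 (since φ'(x) = 26x + 84x^3 = 0 only at x = 0 for real x with both coefficients positive, and φ → ∞ as |x| → ∞). At x* = 0, φ(0) = 0 and φ''(0) = 26. Laplace's method then gives
  I(n) ~ sqrt(2π / (n · φ''(0))) · e^(−n φ(0)) = sqrt(2π / (26n)) = sqrt(π/(13n)).
The 21 · x^4 term contributes only at subleading order (an O(1/n) relative correction).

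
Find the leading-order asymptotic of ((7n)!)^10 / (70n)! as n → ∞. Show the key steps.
((7n)!)^10/(70n)! ~ ((2π·7n)^(9/2) / sqrt(10)) · 10^(−10·7n)  →  0

Write N = 7n. Stirling: N! ~ sqrt(2π N)(N/e)^N and (10N)! ~ sqrt(2π·10N)·(10N/e)^(10N).
  (N!)^10/(10N)! ~ (2π N)^(10/2) (N/e)^(10N) / [sqrt(2π·10N) (10N/e)^(10N)]
     = (2π N)^(10/2) / sqrt(2π·10N) · (N/(10N))^(10N)
     = (2π N)^((10−1)/2) / sqrt(10) · 10^(−10N).
Since 10^10 > 1, the factor 10^(−10N) decays exponentially, so the ratio → 0. Substituting N = 7n gives the stated form.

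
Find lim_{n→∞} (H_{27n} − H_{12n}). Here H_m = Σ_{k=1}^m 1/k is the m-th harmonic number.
lim = ln(27/12) = ln(9/4)

Euler-Maclaurin gives H_m = ln m + γ + 1/(2m) + O(1/m^2). The γ and O(1/m) terms cancel in the difference:
  H_{27n} − H_{12n} = ln(27n) − ln(12n) + O(1/n) = ln(27/12) + O(1/n).
Hence the limit is ln(27/12) = ln(9/4).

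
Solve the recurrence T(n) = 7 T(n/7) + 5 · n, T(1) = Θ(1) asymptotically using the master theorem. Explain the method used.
T(n) = Θ(n log n)

log_7 7 = 1, and f(n) = 5 · n = Θ(n^(log_7 7)). This is Case 2 of the master theorem: T(n) = Θ(f(n) · log n) = Θ(n log n).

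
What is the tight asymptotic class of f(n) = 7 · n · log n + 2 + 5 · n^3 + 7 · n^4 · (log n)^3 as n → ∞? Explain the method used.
f(n) ∈ Θ(n^4 · (log n)^3)

Compare the terms by growth order. For large n, n^a · (log n)^b dominates n^a' · (log n)^b' iff a > a', or (a = a' and b > b'). Ranking the 4 terms shows the dominant one is 7 · n^4 · (log n)^3. Hence f(n) ∈ Θ(n^4 · (log n)^3).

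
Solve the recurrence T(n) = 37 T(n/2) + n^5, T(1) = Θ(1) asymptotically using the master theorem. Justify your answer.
T(n) = Θ(n^(log_2 37))

Master theorem: compare f(n) = n^5 to n^(log_2 37) where log_2 37 ≈ 5.209. Since 5 < log_2 37, we have f(n) = O(n^(log_2 37 − ε)) for some ε > 0 — Case 1. Hence T(n) = Θ(n^(log_2 37)).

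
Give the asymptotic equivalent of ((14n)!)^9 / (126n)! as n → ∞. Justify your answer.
((14n)!)^9/(126n)! ~ ((2π·14n)^(8/2) / 3) · 9^(−9·14n)  →  0

Write N = 14n. Stirling: N! ~ sqrt(2π N)(N/e)^N and (9N)! ~ sqrt(2π·9N)·(9N/e)^(9N).
  (N!)^9/(9N)! ~ (2π N)^(9/2) (N/e)^(9N) / [sqrt(2π·9N) (9N/e)^(9N)]
     = (2π N)^(9/2) / sqrt(2π·9N) · (N/(9N))^(9N)
     = (2π N)^((9−1)/2) / 3 · 9^(−9N).
Since 9^9 > 1, the factor 9^(−9N) decays exponentially, so the ratio → 0. Substituting N = 14n gives the stated form.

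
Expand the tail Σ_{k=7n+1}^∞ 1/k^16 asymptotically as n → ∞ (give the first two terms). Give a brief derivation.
Σ_{k>7n} 1/k^16 = 1/(15 · (7n)^15) − 1/(2 · (7n)^16) + O(1/(7n)^17)

Compare to the integral: ∫_{7n}^∞ x^(−16) dx = [−x^(−15)/15]_{7n}^∞ = 1/((16−1)·(7n)^15). The Euler-Maclaurin correction adds −f(7n)/2 = −1/(2·(7n)^16). Euler-Maclaurin then gives
  Σ_{k>7n} 1/k^16 = ∫_{7n}^∞ dx/x^16 − 1/(2·(7n)^16) + O(1/(7n)^17).
(Equivalently this is ζ(16) − Σ_{k≤7n} 1/k^16.)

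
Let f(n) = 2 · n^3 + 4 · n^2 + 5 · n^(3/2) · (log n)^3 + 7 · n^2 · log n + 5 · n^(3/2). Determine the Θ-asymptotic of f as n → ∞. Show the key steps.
f(n) ∈ Θ(n^3)

Compare the terms by growth order. For large n, n^a · (log n)^b dominates n^a' · (log n)^b' iff a > a', or (a = a' and b > b'). Ranking the 5 terms shows the dominant one is 2 · n^3. Hence f(n) ∈ Θ(n^3).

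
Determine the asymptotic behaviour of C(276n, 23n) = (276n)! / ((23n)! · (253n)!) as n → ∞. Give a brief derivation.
C(276n, 23n) ~ (8916100448256/285311670611)^(23n) · sqrt(6/(11π·23n))

Write N = 23n. Apply Stirling to each factorial:
  (12N)! ~ sqrt(2π·12N) · (12N/e)^(12N),
  N! ~ sqrt(2π N) · (N/e)^N,
  (11N)! ~ sqrt(2π·11N) · (11N/e)^(11N).
The exponential factors combine to (12N)^(12N) / (N^N · (11N)^(11N)) = 12^(12N)/11^(11N) = (12^12/11^11)^N = (8916100448256/285311670611)^N.
The square-root prefactors combine to sqrt(2π·12N) / (sqrt(2π N)·sqrt(2π·11N)) = sqrt(12 / (2π·11·N)) = sqrt(6/(11π·23n)).
Substituting N = 23n: C(276n, 23n) ~ (8916100448256/285311670611)^(23n) · sqrt(6/(11π·23n)).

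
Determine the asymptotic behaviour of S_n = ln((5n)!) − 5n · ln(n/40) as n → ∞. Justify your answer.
S_n ~ 5n · (ln 200 − 1) + O(ln n)

Stirling: ln((5n)!) = 5n ln(5n) − 5n + O(ln n).
  S_n = 5n ln(5n) − 5n − 5n ln(n/40) + O(ln n)
      = 5n ln(5n) − 5n ln n + 5n ln 40 − 5n + O(ln n)
      = 5n ln 5 + 5n ln 40 − 5n + O(ln n)
      = 5n (ln 200 − 1) + O(ln n).
Numerically ln(200) − 1 ≈ 4.2983.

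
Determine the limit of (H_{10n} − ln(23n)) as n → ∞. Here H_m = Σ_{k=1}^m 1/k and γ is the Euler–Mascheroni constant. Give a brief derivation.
lim = ln(10/23) + γ

By Euler-Maclaurin, H_m = ln m + γ + O(1/m). So
  H_{10n} − ln(23n) = ln(10n) + γ − ln(23n) + O(1/n)
                       = ln(10/23) + γ + O(1/n).
Hence the limit is ln(10/23) + γ.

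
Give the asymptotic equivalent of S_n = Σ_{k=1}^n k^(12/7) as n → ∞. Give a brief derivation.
S_n ~ (7/19) · n^(19/7)

Integral comparison: Σ_{k=1}^n k^(12/7) = ∫_0^n x^(12/7) dx + O(n^(12/7)). The integral is n^(1 + 12/7) / (1 + 12/7) = n^((12+7)/7) / ((12+7)/7) = (7/19) · n^(19/7).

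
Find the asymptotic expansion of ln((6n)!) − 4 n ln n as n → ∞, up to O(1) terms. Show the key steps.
ln((6n)!) − 4 n ln n = 2 n ln n + 6(ln 6 − 1) n + (1/2) ln(2π·6n) + O(1/n)

Stirling: ln((6n)!) = 6n ln(6n) − 6n + (1/2) ln(2π·6n) + O(1/n).
Expand 6n ln(6n) = 6n (ln n + ln 6) = 6n ln n + 6n ln 6.
Subtract 4n ln n: leading term is (6 − 4) n ln n = 2 n ln n. The next term is 6n ln 6 − 6n = 6(ln 6 − 1) n. Then the (1/2) ln(2π·6n) correction.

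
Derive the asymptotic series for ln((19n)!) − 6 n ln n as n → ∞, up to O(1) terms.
ln((19n)!) − 6 n ln n = 13 n ln n + 19(ln 19 − 1) n + (1/2) ln(2π·19n) + O(1/n)

Stirling: ln((19n)!) = 19n ln(19n) − 19n + (1/2) ln(2π·19n) + O(1/n).
Expand 19n ln(19n) = 19n (ln n + ln 19) = 19n ln n + 19n ln 19.
Subtract 6n ln n: leading term is (19 − 6) n ln n = 13 n ln n. The next term is 19n ln 19 − 19n = 19(ln 19 − 1) n. Then the (1/2) ln(2π·19n) correction.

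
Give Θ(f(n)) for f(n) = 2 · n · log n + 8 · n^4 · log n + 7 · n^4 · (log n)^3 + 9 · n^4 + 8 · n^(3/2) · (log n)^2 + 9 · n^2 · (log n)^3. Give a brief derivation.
f(n) ∈ Θ(n^4 · (log n)^3)

Compare the terms by growth order. For large n, n^a · (log n)^b dominates n^a' · (log n)^b' iff a > a', or (a = a' and b > b'). Ranking the 6 terms shows the dominant one is 7 · n^4 · (log n)^3. Hence f(n) ∈ Θ(n^4 · (log n)^3).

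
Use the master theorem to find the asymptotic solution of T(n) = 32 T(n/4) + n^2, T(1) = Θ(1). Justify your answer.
T(n) = Θ(n^(log_4 32))

Master theorem: compare f(n) = n^2 to n^(log_4 32) where log_4 32 ≈ 2.500. Since 2 < log_4 32, we have f(n) = O(n^(log_4 32 − ε)) for some ε > 0 — Case 1. Hence T(n) = Θ(n^(log_4 32)).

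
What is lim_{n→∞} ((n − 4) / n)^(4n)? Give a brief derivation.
lim = e^(−16)

Rewrite as (1 − 4/n)^(4n). By the standard limit (1 + x/n)^n → e^x, we have (1 − 4/n)^n → e^(−4), and raising to the 4th power gives e^(−16).
More precisely, ln[(1 − 4/n)^(4n)] = 4n · ln(1 − 4/n) = 4n · (-4/n + O(1/n^2)) = -16 + O(1/n) → -16.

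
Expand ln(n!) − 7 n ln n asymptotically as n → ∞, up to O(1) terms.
ln(n!) − 7 n ln n = −6 n ln n − n + (1/2) ln(2π n) + O(1/n)

Stirling: ln((n)!) = n ln(n) − n + (1/2) ln(2π·n) + O(1/n).
Here n ln(n) = n ln n.
Subtract 7n ln n: leading term is (1 − 7) n ln n = −6 n ln n. The next term is −n. Then the (1/2) ln(2π·n) correction.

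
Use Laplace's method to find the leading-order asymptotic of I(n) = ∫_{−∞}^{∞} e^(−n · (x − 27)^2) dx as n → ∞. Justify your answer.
I(n) = sqrt(π/n)

Here φ(x) = (x − 27)^2 has its unique minimum at x* = 27 with φ(x*) = 0 and φ''(x*) = 2. Laplace's method gives
  I(n) ~ e^(−n φ(x*)) · sqrt(2π / (n · φ''(x*))) = sqrt(2π / (2n)) = sqrt(π/n).
This is exact: substituting u = (x − 27)·sqrt(n) gives I(n) = (1/sqrt(n)) ∫_{−∞}^{∞} e^(−u^2) du = sqrt(π/n).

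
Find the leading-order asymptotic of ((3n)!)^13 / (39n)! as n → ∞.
((3n)!)^13/(39n)! ~ ((2π·3n)^(12/2) / sqrt(13)) · 13^(−13·3n)  →  0

Write N = 3n. Stirling: N! ~ sqrt(2π N)(N/e)^N and (13N)! ~ sqrt(2π·13N)·(13N/e)^(13N).
  (N!)^13/(13N)! ~ (2π N)^(13/2) (N/e)^(13N) / [sqrt(2π·13N) (13N/e)^(13N)]
     = (2π N)^(13/2) / sqrt(2π·13N) · (N/(13N))^(13N)
     = (2π N)^((13−1)/2) / sqrt(13) · 13^(−13N).
Since 13^13 > 1, the factor 13^(−13N) decays exponentially, so the ratio → 0. Substituting N = 3n gives the stated form.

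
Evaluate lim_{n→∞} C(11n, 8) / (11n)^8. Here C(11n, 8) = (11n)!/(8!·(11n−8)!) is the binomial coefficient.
lim = 1/8! = 1/40320

With N = 11n → ∞: C(N, 8) / N^8 = [N(N−1)…(N−7)] / (8! · N^8) = (1/8!) · 1 · (1 − 1/(11n)) · … · (1 − 7/(11n)). Each factor → 1 as N → ∞, so the limit is 1/8! = 1/40320.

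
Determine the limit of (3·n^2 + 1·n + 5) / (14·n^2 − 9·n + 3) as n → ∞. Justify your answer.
lim = 3/14

For large n the leading n^2 terms dominate both numerator and denominator. Dividing top and bottom by n^2, every other term tends to 0, leaving 3/14.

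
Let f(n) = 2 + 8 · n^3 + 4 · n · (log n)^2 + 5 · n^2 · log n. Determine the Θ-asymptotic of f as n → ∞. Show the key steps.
f(n) ∈ Θ(n^3)

Compare the terms by growth order. For large n, n^a · (log n)^b dominates n^a' · (log n)^b' iff a > a', or (a = a' and b > b'). Ranking the 4 terms shows the dominant one is 8 · n^3. Hence f(n) ∈ Θ(n^3).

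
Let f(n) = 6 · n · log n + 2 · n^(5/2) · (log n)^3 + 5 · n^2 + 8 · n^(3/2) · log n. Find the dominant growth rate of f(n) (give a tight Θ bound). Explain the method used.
f(n) ∈ Θ(n^(5/2) · (log n)^3)

Compare the terms by growth order. For large n, n^a · (log n)^b dominates n^a' · (log n)^b' iff a > a', or (a = a' and b > b'). Ranking the 4 terms shows the dominant one is 2 · n^(5/2) · (log n)^3. Hence f(n) ∈ Θ(n^(5/2) · (log n)^3).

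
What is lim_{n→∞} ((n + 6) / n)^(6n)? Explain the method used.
lim = e^36

Rewrite as (1 + 6/n)^(6n). By the standard limit (1 + x/n)^n → e^x, we have (1 + 6/n)^n → e^6, and raising to the 6th power gives e^36.
More precisely, ln[(1 + 6/n)^(6n)] = 6n · ln(1 + 6/n) = 6n · (6/n + O(1/n^2)) = 36 + O(1/n) → 36.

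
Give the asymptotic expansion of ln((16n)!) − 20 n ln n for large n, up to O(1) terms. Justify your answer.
ln((16n)!) − 20 n ln n = −4 n ln n + 16(ln 16 − 1) n + (1/2) ln(2π·16n) + O(1/n)

Stirling: ln((16n)!) = 16n ln(16n) − 16n + (1/2) ln(2π·16n) + O(1/n).
Expand 16n ln(16n) = 16n (ln n + ln 16) = 16n ln n + 16n ln 16.
Subtract 20n ln n: leading term is (16 − 20) n ln n = −4 n ln n. The next term is 16n ln 16 − 16n = 16(ln 16 − 1) n. Then the (1/2) ln(2π·16n) correction.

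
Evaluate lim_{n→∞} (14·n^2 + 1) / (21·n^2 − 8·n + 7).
lim = 14/21 = 2/3

For large n the leading n^2 terms dominate both numerator and denominator. Dividing top and bottom by n^2, every other term tends to 0, leaving 14/21 = 2/3.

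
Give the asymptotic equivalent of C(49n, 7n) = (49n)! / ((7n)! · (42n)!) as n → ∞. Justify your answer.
C(49n, 7n) ~ (823543/46656)^(7n) · sqrt(7/(12π·7n))

Write N = 7n. Apply Stirling to each factorial:
  (7N)! ~ sqrt(2π·7N) · (7N/e)^(7N),
  N! ~ sqrt(2π N) · (N/e)^N,
  (6N)! ~ sqrt(2π·6N) · (6N/e)^(6N).
The exponential factors combine to (7N)^(7N) / (N^N · (6N)^(6N)) = 7^(7N)/6^(6N) = (7^7/6^6)^N = (823543/46656)^N.
The square-root prefactors combine to sqrt(2π·7N) / (sqrt(2π N)·sqrt(2π·6N)) = sqrt(7 / (2π·6·N)) = sqrt(7/(12π·7n)).
Substituting N = 7n: C(49n, 7n) ~ (823543/46656)^(7n) · sqrt(7/(12π·7n)).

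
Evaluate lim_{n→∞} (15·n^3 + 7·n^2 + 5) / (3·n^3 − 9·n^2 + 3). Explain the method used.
lim = 15/3 = 5

For large n the leading n^3 terms dominate both numerator and denominator. Dividing top and bottom by n^3, every other term tends to 0, leaving 15/3 = 5.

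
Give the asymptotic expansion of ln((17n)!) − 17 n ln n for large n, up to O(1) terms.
ln((17n)!) − 17 n ln n = 17(ln 17 − 1) n + (1/2) ln(2π·17n) + O(1/n)

Stirling: ln((17n)!) = 17n ln(17n) − 17n + (1/2) ln(2π·17n) + O(1/n).
Since 17n ln(17n) = 17n ln n + 17n ln 17, subtracting 17n ln n cancels the n ln n term exactly. What remains is 17(ln 17 − 1) n + (1/2) ln(2π·17n) + O(1/n).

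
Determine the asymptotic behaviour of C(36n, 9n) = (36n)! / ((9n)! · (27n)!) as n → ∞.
C(36n, 9n) ~ (256/27)^(9n) · sqrt(2/(3π·9n))

Write N = 9n. Apply Stirling to each factorial:
  (4N)! ~ sqrt(2π·4N) · (4N/e)^(4N),
  N! ~ sqrt(2π N) · (N/e)^N,
  (3N)! ~ sqrt(2π·3N) · (3N/e)^(3N).
The exponential factors combine to (4N)^(4N) / (N^N · (3N)^(3N)) = 4^(4N)/3^(3N) = (4^4/3^3)^N = (256/27)^N.
The square-root prefactors combine to sqrt(2π·4N) / (sqrt(2π N)·sqrt(2π·3N)) = sqrt(4 / (2π·3·N)) = sqrt(2/(3π·9n)).
Substituting N = 9n: C(36n, 9n) ~ (256/27)^(9n) · sqrt(2/(3π·9n)).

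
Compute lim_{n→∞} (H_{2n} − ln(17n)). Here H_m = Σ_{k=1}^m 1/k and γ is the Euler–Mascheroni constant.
lim = ln(2/17) + γ

By Euler-Maclaurin, H_m = ln m + γ + O(1/m). So
  H_{2n} − ln(17n) = ln(2n) + γ − ln(17n) + O(1/n)
                       = ln(2/17) + γ + O(1/n).
Hence the limit is ln(2/17) + γ.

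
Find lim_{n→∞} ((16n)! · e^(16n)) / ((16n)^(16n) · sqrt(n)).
lim = sqrt(2π·16)

Stirling: (16n)! ~ sqrt(2π·16n) · (16n/e)^(16n). Hence
  (16n)! · e^(16n) / (16n)^(16n) ~ sqrt(2π·16n).
Dividing by sqrt(n): sqrt(2π·16n) / sqrt(n) = sqrt(2π·16) · n^((1−1)/2), so the limit is sqrt(2π·16).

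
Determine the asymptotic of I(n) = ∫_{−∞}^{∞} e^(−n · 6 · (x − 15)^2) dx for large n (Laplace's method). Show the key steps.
I(n) = sqrt(π/(6n))

Here φ(x) = 6 · (x − 15)^2 has its unique minimum at x* = 15 with φ(x*) = 0 and φ''(x*) = 12. Laplace's method gives
  I(n) ~ e^(−n φ(x*)) · sqrt(2π / (n · φ''(x*))) = sqrt(2π / (12n)) = sqrt(π/(6n)).
This is exact: substituting u = (x − 15)·sqrt(6n) gives I(n) = (1/sqrt(6n)) ∫_{−∞}^{∞} e^(−u^2) du = sqrt(π/(6n)).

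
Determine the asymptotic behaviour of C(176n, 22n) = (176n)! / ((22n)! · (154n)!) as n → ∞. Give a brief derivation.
C(176n, 22n) ~ (16777216/823543)^(22n) · sqrt(4/(7π·22n))

Write N = 22n. Apply Stirling to each factorial:
  (8N)! ~ sqrt(2π·8N) · (8N/e)^(8N),
  N! ~ sqrt(2π N) · (N/e)^N,
  (7N)! ~ sqrt(2π·7N) · (7N/e)^(7N).
The exponential factors combine to (8N)^(8N) / (N^N · (7N)^(7N)) = 8^(8N)/7^(7N) = (8^8/7^7)^N = (16777216/823543)^N.
The square-root prefactors combine to sqrt(2π·8N) / (sqrt(2π N)·sqrt(2π·7N)) = sqrt(8 / (2π·7·N)) = sqrt(4/(7π·22n)).
Substituting N = 22n: C(176n, 22n) ~ (16777216/823543)^(22n) · sqrt(4/(7π·22n)).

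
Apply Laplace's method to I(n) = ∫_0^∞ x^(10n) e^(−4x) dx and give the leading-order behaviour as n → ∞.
I(n) ~ (sqrt(2π·10n) / 4) · (10n/(4e))^(10n)

Write the integrand as exp(10n ln x − 4x) and set f(x) = 10n ln x − 4x. Then f'(x) = 10n/x − 4 = 0 at x* = 10n/4, and f''(x*) = −10n/x*^2 = −4^2/(10n). Laplace's method (interior maximum) gives
  I(n) ~ e^(f(x*)) · sqrt(2π / |f''(x*)|)
        = exp(10n ln(10n/4) − 10n) · sqrt(2π · 10n / 4^2)
        = (10n/4)^(10n) e^(−10n) · sqrt(2π·10n) / 4
        = (sqrt(2π·10n) / 4) · (10n/(4e))^(10n).
This matches Γ(10n+1)/4^(10n+1) with Stirling applied to Γ.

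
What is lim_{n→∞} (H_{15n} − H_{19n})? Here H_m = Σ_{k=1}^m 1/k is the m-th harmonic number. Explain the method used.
lim = ln(15/19)

Euler-Maclaurin gives H_m = ln m + γ + 1/(2m) + O(1/m^2). The γ and O(1/m) terms cancel in the difference:
  H_{15n} − H_{19n} = ln(15n) − ln(19n) + O(1/n) = ln(15/19) + O(1/n).
Hence the limit is ln(15/19).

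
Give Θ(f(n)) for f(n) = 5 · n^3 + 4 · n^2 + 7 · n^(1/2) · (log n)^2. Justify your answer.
f(n) ∈ Θ(n^3)

Compare the terms by growth order. For large n, n^a · (log n)^b dominates n^a' · (log n)^b' iff a > a', or (a = a' and b > b'). Ranking the 3 terms shows the dominant one is 5 · n^3. Hence f(n) ∈ Θ(n^3).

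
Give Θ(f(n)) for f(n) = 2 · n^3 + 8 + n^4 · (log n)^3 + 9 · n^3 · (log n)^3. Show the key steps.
f(n) ∈ Θ(n^4 · (log n)^3)

Compare the terms by growth order. For large n, n^a · (log n)^b dominates n^a' · (log n)^b' iff a > a', or (a = a' and b > b'). Ranking the 4 terms shows the dominant one is n^4 · (log n)^3. Hence f(n) ∈ Θ(n^4 · (log n)^3).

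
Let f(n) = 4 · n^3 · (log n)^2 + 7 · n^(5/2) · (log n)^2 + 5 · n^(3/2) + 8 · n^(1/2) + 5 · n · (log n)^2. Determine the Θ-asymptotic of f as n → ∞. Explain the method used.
f(n) ∈ Θ(n^3 · (log n)^2)

Compare the terms by growth order. For large n, n^a · (log n)^b dominates n^a' · (log n)^b' iff a > a', or (a = a' and b > b'). Ranking the 5 terms shows the dominant one is 4 · n^3 · (log n)^2. Hence f(n) ∈ Θ(n^3 · (log n)^2).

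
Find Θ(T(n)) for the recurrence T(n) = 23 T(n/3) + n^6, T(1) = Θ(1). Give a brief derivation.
T(n) = Θ(n^6)

log_3 23 ≈ 2.854. f(n) = n^6 dominates n^(log_3 23) since 6 > 2.854, and the regularity condition a·f(n/b) = 23·(n/3)^6 = (23/729)·n^6 ≤ c·f(n) holds with c = 23/729 ≈ 0.0316 < 1. So this is Case 3: T(n) = Θ(f(n)) = Θ(n^6).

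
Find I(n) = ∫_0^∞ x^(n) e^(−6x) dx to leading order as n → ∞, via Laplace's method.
I(n) ~ (sqrt(2π·n) / 6) · (n/(6e))^(n)

Write the integrand as exp(n ln x − 6x) and set f(x) = n ln x − 6x. Then f'(x) = n/x − 6 = 0 at x* = n/6, and f''(x*) = −n/x*^2 = −6^2/(n). Laplace's method (interior maximum) gives
  I(n) ~ e^(f(x*)) · sqrt(2π / |f''(x*)|)
        = exp(n ln(n/6) − n) · sqrt(2π · n / 6^2)
        = (n/6)^(n) e^(−n) · sqrt(2π·n) / 6
        = (sqrt(2π·n) / 6) · (n/(6e))^(n).
This matches Γ(n+1)/6^(n+1) with Stirling applied to Γ.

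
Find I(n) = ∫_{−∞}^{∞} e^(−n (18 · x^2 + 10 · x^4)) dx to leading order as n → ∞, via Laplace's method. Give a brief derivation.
I(n) ~ sqrt(π/(18n))

φ(x) = 18 · x^2 + 10 · x^4 has its unique global minimum at x* = 0 (since φ'(x) = 36x + 40x^3 = 0 only at x = 0 for real x with both coefficients positive, and φ → ∞ as |x| → ∞). At x* = 0, φ(0) = 0 and φ''(0) = 36. Laplace's method then gives
  I(n) ~ sqrt(2π / (n · φ''(0))) · e^(−n φ(0)) = sqrt(2π / (36n)) = sqrt(π/(18n)).
The 10 · x^4 term contributes only at subleading order (an O(1/n) relative correction).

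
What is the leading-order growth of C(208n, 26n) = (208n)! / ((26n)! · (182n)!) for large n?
C(208n, 26n) ~ (16777216/823543)^(26n) · sqrt(4/(7π·26n))

Write N = 26n. Apply Stirling to each factorial:
  (8N)! ~ sqrt(2π·8N) · (8N/e)^(8N),
  N! ~ sqrt(2π N) · (N/e)^N,
  (7N)! ~ sqrt(2π·7N) · (7N/e)^(7N).
The exponential factors combine to (8N)^(8N) / (N^N · (7N)^(7N)) = 8^(8N)/7^(7N) = (8^8/7^7)^N = (16777216/823543)^N.
The square-root prefactors combine to sqrt(2π·8N) / (sqrt(2π N)·sqrt(2π·7N)) = sqrt(8 / (2π·7·N)) = sqrt(4/(7π·26n)).
Substituting N = 26n: C(208n, 26n) ~ (16777216/823543)^(26n) · sqrt(4/(7π·26n)).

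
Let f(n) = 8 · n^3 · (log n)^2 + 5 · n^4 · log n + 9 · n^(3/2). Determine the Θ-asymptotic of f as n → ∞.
f(n) ∈ Θ(n^4 · log n)

Compare the terms by growth order. For large n, n^a · (log n)^b dominates n^a' · (log n)^b' iff a > a', or (a = a' and b > b'). Ranking the 3 terms shows the dominant one is 5 · n^4 · log n. Hence f(n) ∈ Θ(n^4 · log n).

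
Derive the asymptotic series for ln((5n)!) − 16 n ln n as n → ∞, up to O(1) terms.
ln((5n)!) − 16 n ln n = −11 n ln n + 5(ln 5 − 1) n + (1/2) ln(2π·5n) + O(1/n)

Stirling: ln((5n)!) = 5n ln(5n) − 5n + (1/2) ln(2π·5n) + O(1/n).
Expand 5n ln(5n) = 5n (ln n + ln 5) = 5n ln n + 5n ln 5.
Subtract 16n ln n: leading term is (5 − 16) n ln n = −11 n ln n. The next term is 5n ln 5 − 5n = 5(ln 5 − 1) n. Then the (1/2) ln(2π·5n) correction.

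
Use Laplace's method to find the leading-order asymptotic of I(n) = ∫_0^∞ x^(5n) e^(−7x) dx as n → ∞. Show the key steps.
I(n) ~ (sqrt(2π·5n) / 7) · (5n/(7e))^(5n)

Write the integrand as exp(5n ln x − 7x) and set f(x) = 5n ln x − 7x. Then f'(x) = 5n/x − 7 = 0 at x* = 5n/7, and f''(x*) = −5n/x*^2 = −7^2/(5n). Laplace's method (interior maximum) gives
  I(n) ~ e^(f(x*)) · sqrt(2π / |f''(x*)|)
        = exp(5n ln(5n/7) − 5n) · sqrt(2π · 5n / 7^2)
        = (5n/7)^(5n) e^(−5n) · sqrt(2π·5n) / 7
        = (sqrt(2π·5n) / 7) · (5n/(7e))^(5n).
This matches Γ(5n+1)/7^(5n+1) with Stirling applied to Γ.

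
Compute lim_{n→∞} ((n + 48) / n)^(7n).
lim = e^336

Rewrite as (1 + 48/n)^(7n). By the standard limit (1 + x/n)^n → e^x, we have (1 + 48/n)^n → e^48, and raising to the 7th power gives e^336.
More precisely, ln[(1 + 48/n)^(7n)] = 7n · ln(1 + 48/n) = 7n · (48/n + O(1/n^2)) = 336 + O(1/n) → 336.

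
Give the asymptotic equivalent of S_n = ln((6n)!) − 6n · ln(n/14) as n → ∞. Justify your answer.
S_n ~ 6n · (ln 84 − 1) + O(ln n)

Stirling: ln((6n)!) = 6n ln(6n) − 6n + O(ln n).
  S_n = 6n ln(6n) − 6n − 6n ln(n/14) + O(ln n)
      = 6n ln(6n) − 6n ln n + 6n ln 14 − 6n + O(ln n)
      = 6n ln 6 + 6n ln 14 − 6n + O(ln n)
      = 6n (ln 84 − 1) + O(ln n).
Numerically ln(84) − 1 ≈ 3.4308.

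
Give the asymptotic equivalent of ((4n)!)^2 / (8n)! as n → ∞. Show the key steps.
((4n)!)^2/(8n)! ~ ((2π·4n)^(1/2) / sqrt(2)) · 2^(−2·4n)  →  0

Write N = 4n. Stirling: N! ~ sqrt(2π N)(N/e)^N and (2N)! ~ sqrt(2π·2N)·(2N/e)^(2N).
  (N!)^2/(2N)! ~ (2π N)^(2/2) (N/e)^(2N) / [sqrt(2π·2N) (2N/e)^(2N)]
     = (2π N)^(2/2) / sqrt(2π·2N) · (N/(2N))^(2N)
     = (2π N)^((2−1)/2) / sqrt(2) · 2^(−2N).
Since 2^2 > 1, the factor 2^(−2N) decays exponentially, so the ratio → 0. Substituting N = 4n gives the stated form.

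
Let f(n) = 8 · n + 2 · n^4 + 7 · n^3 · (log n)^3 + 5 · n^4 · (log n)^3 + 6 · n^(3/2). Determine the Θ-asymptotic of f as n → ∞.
f(n) ∈ Θ(n^4 · (log n)^3)

Compare the terms by growth order. For large n, n^a · (log n)^b dominates n^a' · (log n)^b' iff a > a', or (a = a' and b > b'). Ranking the 5 terms shows the dominant one is 5 · n^4 · (log n)^3. Hence f(n) ∈ Θ(n^4 · (log n)^3).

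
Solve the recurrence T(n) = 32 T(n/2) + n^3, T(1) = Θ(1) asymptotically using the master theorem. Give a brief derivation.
T(n) = Θ(n^5)

Master theorem: compare f(n) = n^3 to n^(log_2 32) where log_2 32 = 5. Since 3 < log_2 32, we have f(n) = O(n^(log_2 32 − ε)) for some ε > 0 — Case 1. Hence T(n) = Θ(n^(log_2 32)) = Θ(n^5).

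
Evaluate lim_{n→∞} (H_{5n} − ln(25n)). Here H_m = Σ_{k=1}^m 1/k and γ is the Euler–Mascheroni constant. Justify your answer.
lim = −ln 5 + γ

By Euler-Maclaurin, H_m = ln m + γ + O(1/m). So
  H_{5n} − ln(25n) = ln(5n) + γ − ln(25n) + O(1/n)
                       = ln(5/25) + γ + O(1/n).
Hence the limit is ln(5/25) + γ (= −ln 5).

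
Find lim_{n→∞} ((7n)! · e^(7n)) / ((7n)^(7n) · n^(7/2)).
lim = 0

Stirling: (7n)! ~ sqrt(2π·7n) · (7n/e)^(7n). Hence
  (7n)! · e^(7n) / (7n)^(7n) ~ sqrt(2π·7n).
Dividing by n^(7/2): sqrt(2π·7n) / n^(7/2) = sqrt(2π·7) · n^((1−7)/2), so the expression behaves like sqrt(2π·7) · n^((1−7)/2) → 0.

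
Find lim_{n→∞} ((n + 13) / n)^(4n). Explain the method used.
lim = e^52

Rewrite as (1 + 13/n)^(4n). By the standard limit (1 + x/n)^n → e^x, we have (1 + 13/n)^n → e^13, and raising to the 4th power gives e^52.
More precisely, ln[(1 + 13/n)^(4n)] = 4n · ln(1 + 13/n) = 4n · (13/n + O(1/n^2)) = 52 + O(1/n) → 52.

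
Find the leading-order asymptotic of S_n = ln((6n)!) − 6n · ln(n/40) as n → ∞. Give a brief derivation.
S_n ~ 6n · (ln 240 − 1) + O(ln n)

Stirling: ln((6n)!) = 6n ln(6n) − 6n + O(ln n).
  S_n = 6n ln(6n) − 6n − 6n ln(n/40) + O(ln n)
      = 6n ln(6n) − 6n ln n + 6n ln 40 − 6n + O(ln n)
      = 6n ln 6 + 6n ln 40 − 6n + O(ln n)
      = 6n (ln 240 − 1) + O(ln n).
Numerically ln(240) − 1 ≈ 4.4806.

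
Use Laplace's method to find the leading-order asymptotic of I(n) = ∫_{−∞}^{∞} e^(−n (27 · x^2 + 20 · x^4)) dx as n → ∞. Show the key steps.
I(n) ~ sqrt(π/(27n))

φ(x) = 27 · x^2 + 20 · x^4 has its unique global minimum at x* = 0 (since φ'(x) = 54x + 80x^3 = 0 only at x = 0 for real x with both coefficients positive, and φ → ∞ as |x| → ∞). At x* = 0, φ(0) = 0 and φ''(0) = 54. Laplace's method then gives
  I(n) ~ sqrt(2π / (n · φ''(0))) · e^(−n φ(0)) = sqrt(2π / (54n)) = sqrt(π/(27n)).
The 20 · x^4 term contributes only at subleading order (an O(1/n) relative correction).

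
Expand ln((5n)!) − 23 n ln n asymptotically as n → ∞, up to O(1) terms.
ln((5n)!) − 23 n ln n = −18 n ln n + 5(ln 5 − 1) n + (1/2) ln(2π·5n) + O(1/n)

Stirling: ln((5n)!) = 5n ln(5n) − 5n + (1/2) ln(2π·5n) + O(1/n).
Expand 5n ln(5n) = 5n (ln n + ln 5) = 5n ln n + 5n ln 5.
Subtract 23n ln n: leading term is (5 − 23) n ln n = −18 n ln n. The next term is 5n ln 5 − 5n = 5(ln 5 − 1) n. Then the (1/2) ln(2π·5n) correction.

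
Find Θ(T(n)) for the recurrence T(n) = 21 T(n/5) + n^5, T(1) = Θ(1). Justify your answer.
T(n) = Θ(n^5)

log_5 21 ≈ 1.892. f(n) = n^5 dominates n^(log_5 21) since 5 > 1.892, and the regularity condition a·f(n/b) = 21·(n/5)^5 = (21/3125)·n^5 ≤ c·f(n) holds with c = 21/3125 ≈ 0.00672 < 1. So this is Case 3: T(n) = Θ(f(n)) = Θ(n^5).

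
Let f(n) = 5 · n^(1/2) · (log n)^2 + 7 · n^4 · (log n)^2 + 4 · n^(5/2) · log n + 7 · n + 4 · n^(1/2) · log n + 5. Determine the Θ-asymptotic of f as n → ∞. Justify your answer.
f(n) ∈ Θ(n^4 · (log n)^2)

Compare the terms by growth order. For large n, n^a · (log n)^b dominates n^a' · (log n)^b' iff a > a', or (a = a' and b > b'). Ranking the 6 terms shows the dominant one is 7 · n^4 · (log n)^2. Hence f(n) ∈ Θ(n^4 · (log n)^2).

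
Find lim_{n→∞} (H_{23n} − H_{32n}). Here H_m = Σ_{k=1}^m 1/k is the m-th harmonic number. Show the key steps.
lim = ln(23/32)

Euler-Maclaurin gives H_m = ln m + γ + 1/(2m) + O(1/m^2). The γ and O(1/m) terms cancel in the difference:
  H_{23n} − H_{32n} = ln(23n) − ln(32n) + O(1/n) = ln(23/32) + O(1/n).
Hence the limit is ln(23/32).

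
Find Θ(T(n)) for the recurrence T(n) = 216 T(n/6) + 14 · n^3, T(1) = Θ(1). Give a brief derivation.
T(n) = Θ(n^3 log n)

log_6 216 = 3, and f(n) = 14 · n^3 = Θ(n^(log_6 216)). This is Case 2 of the master theorem: T(n) = Θ(f(n) · log n) = Θ(n^3 log n).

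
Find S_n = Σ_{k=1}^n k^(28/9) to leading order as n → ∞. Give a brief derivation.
S_n ~ (9/37) · n^(37/9)

Integral comparison: Σ_{k=1}^n k^(28/9) = ∫_0^n x^(28/9) dx + O(n^(28/9)). The integral is n^(1 + 28/9) / (1 + 28/9) = n^((28+9)/9) / ((28+9)/9) = (9/37) · n^(37/9).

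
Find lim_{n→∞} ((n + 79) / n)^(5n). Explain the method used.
lim = e^395

Rewrite as (1 + 79/n)^(5n). By the standard limit (1 + x/n)^n → e^x, we have (1 + 79/n)^n → e^79, and raising to the 5th power gives e^395.
More precisely, ln[(1 + 79/n)^(5n)] = 5n · ln(1 + 79/n) = 5n · (79/n + O(1/n^2)) = 395 + O(1/n) → 395.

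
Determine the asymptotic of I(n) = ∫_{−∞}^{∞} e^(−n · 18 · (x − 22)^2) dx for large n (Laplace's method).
I(n) = sqrt(π/(18n))

Here φ(x) = 18 · (x − 22)^2 has its unique minimum at x* = 22 with φ(x*) = 0 and φ''(x*) = 36. Laplace's method gives
  I(n) ~ e^(−n φ(x*)) · sqrt(2π / (n · φ''(x*))) = sqrt(2π / (36n)) = sqrt(π/(18n)).
This is exact: substituting u = (x − 22)·sqrt(18n) gives I(n) = (1/sqrt(18n)) ∫_{−∞}^{∞} e^(−u^2) du = sqrt(π/(18n)).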